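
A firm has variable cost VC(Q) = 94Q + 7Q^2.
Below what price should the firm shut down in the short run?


AVC(Q) = VC(Q)/Q = 94 + 7Q
AVC is increasing in Q, so minimum AVC is at Q -> 0+.
Min AVC = 94
The firm should shut down if P < 94.

94


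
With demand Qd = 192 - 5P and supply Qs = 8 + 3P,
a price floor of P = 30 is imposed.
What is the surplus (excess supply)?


At P = 30:
Qd = 192 - 5*30 = 42
Qs = 8 + 3*30 = 98
Surplus = Qs - Qd = 98 - 42 = 56

56


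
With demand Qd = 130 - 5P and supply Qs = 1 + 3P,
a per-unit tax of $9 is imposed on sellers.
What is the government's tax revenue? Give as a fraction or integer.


With tax on sellers, new supply: Qs' = 1 + 3(P - 9)
= 3P - 26
New equilibrium quantity:
Q_new = 65/2
Tax revenue = tax * Q_new = 9 * 65/2 = 585/2

585/2


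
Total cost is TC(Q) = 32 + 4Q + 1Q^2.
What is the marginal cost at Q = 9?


MC = dTC/dQ = 4 + 2*1*Q
At Q = 9:
MC = 4 + 2*9
MC = 4 + 18 = 22

22


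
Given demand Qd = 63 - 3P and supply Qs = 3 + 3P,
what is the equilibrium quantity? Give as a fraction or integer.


First find equilibrium price:
63 - 3P = 3 + 3P
P* = 60/6 = 10
Then substitute into demand:
Q* = 63 - 3 * 10 = 33

33


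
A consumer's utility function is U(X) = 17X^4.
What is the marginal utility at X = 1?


MU = dU/dX = 17*4*X^(4-1)
MU = 68*X^3
At X = 1:
MU = 68 * 1^3
MU = 68 * 1 = 68

68


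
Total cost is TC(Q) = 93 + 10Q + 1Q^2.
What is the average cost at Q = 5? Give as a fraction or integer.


TC(5) = 93 + 10*5 + 1*5^2
TC(5) = 93 + 50 + 25 = 168
AC = TC/Q = 168/5 = 168/5

168/5


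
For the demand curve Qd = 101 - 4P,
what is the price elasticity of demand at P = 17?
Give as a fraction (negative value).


dQ/dP = -4
At P = 17: Q = 101 - 4*17 = 33
E = (dQ/dP)(P/Q) = (-4)(17/33) = -68/33

-68/33


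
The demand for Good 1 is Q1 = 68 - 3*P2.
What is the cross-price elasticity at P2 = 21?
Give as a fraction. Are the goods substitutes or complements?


dQ1/dP2 = -3
At P2 = 21: Q1 = 68 - 3*21 = 5
Exy = (dQ1/dP2)(P2/Q1) = -3 * 21 / 5 = -63/5
Since Exy < 0, the goods are complements.

-63/5 (complements)


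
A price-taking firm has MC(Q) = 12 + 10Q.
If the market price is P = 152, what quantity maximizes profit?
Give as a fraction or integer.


In perfect competition, profit is maximized where P = MC.
152 = 12 + 10Q
140 = 10Q
Q* = 140/10 = 14

14


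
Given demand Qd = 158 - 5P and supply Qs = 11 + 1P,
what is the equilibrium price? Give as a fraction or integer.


At equilibrium, Qd = Qs.
158 - 5P = 11 + 1P
158 - 11 = 5P + 1P
147 = 6P
P* = 147/6 = 49/2

49/2


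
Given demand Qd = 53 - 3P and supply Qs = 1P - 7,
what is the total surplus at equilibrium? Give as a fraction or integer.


Find equilibrium: 53 - 3P = 1P - 7
53 + 7 = 4P
P* = 60/4 = 15
Q* = 1*15 - 7 = 8
Inverse demand: P = 53/3 - Q/3, so P_max = 53/3
Inverse supply: P = 7 + Q/1, so P_min = 7
CS = (1/2) * 8 * (53/3 - 15) = 32/3
PS = (1/2) * 8 * (15 - 7) = 32
TS = CS + PS = 32/3 + 32 = 128/3

128/3


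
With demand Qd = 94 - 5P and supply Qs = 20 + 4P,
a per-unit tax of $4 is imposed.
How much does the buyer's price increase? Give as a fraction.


With a per-unit tax, the buyer's price increase depends on relative slopes.
Supply slope: d = 4, Demand slope: b = 5
Buyer's price increase = d * tax / (b + d)
= 4 * 4 / (5 + 4)
= 16 / 9 = 16/9

16/9


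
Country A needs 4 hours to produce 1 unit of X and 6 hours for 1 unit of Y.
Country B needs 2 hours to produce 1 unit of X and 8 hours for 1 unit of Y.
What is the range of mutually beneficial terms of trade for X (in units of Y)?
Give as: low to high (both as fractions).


Opportunity cost of X for Country A = hours_X / hours_Y = 4/6 = 2/3 units of Y
Opportunity cost of X for Country B = hours_X / hours_Y = 2/8 = 1/4 units of Y
Terms of trade must be between the two opportunity costs.
Range: 1/4 to 2/3

1/4 to 2/3


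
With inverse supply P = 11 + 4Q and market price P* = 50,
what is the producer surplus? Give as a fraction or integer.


Minimum supply price (at Q=0): P_min = 11
Quantity supplied at P* = 50:
Q* = (50 - 11)/4 = 39/4
PS = (1/2) * Q* * (P* - P_min)
PS = (1/2) * 39/4 * (50 - 11)
PS = (1/2) * 39/4 * 39 = 1521/8

1521/8


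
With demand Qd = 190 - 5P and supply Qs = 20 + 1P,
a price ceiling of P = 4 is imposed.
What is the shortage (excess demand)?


At P = 4:
Qd = 190 - 5*4 = 170
Qs = 20 + 1*4 = 24
Shortage = Qd - Qs = 170 - 24 = 146

146


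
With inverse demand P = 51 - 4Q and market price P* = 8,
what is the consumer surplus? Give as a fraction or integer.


Maximum willingness to pay (at Q=0): P_max = 51
Quantity demanded at P* = 8:
Q* = (51 - 8)/4 = 43/4
CS = (1/2) * Q* * (P_max - P*)
CS = (1/2) * 43/4 * (51 - 8)
CS = (1/2) * 43/4 * 43 = 1849/8

1849/8


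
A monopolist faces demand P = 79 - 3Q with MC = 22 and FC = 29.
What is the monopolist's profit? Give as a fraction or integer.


MR = MC: 79 - 6Q = 22
Q* = 19/2
P* = 79 - 3*19/2 = 101/2
Profit = (P* - MC)*Q* - FC
= (101/2 - 22)*19/2 - 29
= 57/2*19/2 - 29
= 1083/4 - 29 = 967/4

967/4


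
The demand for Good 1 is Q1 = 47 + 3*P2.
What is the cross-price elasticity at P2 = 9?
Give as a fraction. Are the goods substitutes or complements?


dQ1/dP2 = 3
At P2 = 9: Q1 = 47 + 3*9 = 74
Exy = (dQ1/dP2)(P2/Q1) = 3 * 9 / 74 = 27/74
Since Exy > 0, the goods are substitutes.

27/74 (substitutes)


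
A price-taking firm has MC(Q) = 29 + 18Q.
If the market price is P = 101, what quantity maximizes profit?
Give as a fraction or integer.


In perfect competition, profit is maximized where P = MC.
101 = 29 + 18Q
72 = 18Q
Q* = 72/18 = 4

4


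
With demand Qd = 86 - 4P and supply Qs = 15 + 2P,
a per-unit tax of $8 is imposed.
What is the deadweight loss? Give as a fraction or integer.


Pre-tax equilibrium quantity: Q* = 116/3
Post-tax equilibrium quantity: Q_tax = 28
Reduction in quantity: Q* - Q_tax = 32/3
DWL = (1/2) * tax * (Q* - Q_tax)
DWL = (1/2) * 8 * 32/3 = 128/3

128/3


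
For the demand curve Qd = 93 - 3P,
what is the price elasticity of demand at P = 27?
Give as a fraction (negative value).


dQ/dP = -3
At P = 27: Q = 93 - 3*27 = 12
E = (dQ/dP)(P/Q) = (-3)(27/12) = -27/4

-27/4


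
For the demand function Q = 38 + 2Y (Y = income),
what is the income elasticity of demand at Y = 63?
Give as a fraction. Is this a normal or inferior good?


dQ/dY = 2
At Y = 63: Q = 38 + 2*63 = 164
Ey = (dQ/dY)(Y/Q) = 2 * 63 / 164 = 63/82
Since Ey > 0, this is a normal good.

63/82 (normal good)


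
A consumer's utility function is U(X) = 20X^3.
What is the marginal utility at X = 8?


MU = dU/dX = 20*3*X^(3-1)
MU = 60*X^2
At X = 8:
MU = 60 * 8^2
MU = 60 * 64 = 3840

3840


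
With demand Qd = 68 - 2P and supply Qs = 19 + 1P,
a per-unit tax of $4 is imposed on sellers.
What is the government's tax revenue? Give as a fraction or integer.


With tax on sellers, new supply: Qs' = 19 + 1(P - 4)
= 15 + 1P
New equilibrium quantity:
Q_new = 98/3
Tax revenue = tax * Q_new = 4 * 98/3 = 392/3

392/3


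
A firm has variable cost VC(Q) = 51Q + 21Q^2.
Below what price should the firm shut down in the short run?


AVC(Q) = VC(Q)/Q = 51 + 21Q
AVC is increasing in Q, so minimum AVC is at Q -> 0+.
Min AVC = 51
The firm should shut down if P < 51.

51


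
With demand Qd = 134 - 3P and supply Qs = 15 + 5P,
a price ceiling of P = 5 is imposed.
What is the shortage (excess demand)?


At P = 5:
Qd = 134 - 3*5 = 119
Qs = 15 + 5*5 = 40
Shortage = Qd - Qs = 119 - 40 = 79

79


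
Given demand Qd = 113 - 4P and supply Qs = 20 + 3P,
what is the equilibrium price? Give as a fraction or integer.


At equilibrium, Qd = Qs.
113 - 4P = 20 + 3P
113 - 20 = 4P + 3P
93 = 7P
P* = 93/7 = 93/7

93/7


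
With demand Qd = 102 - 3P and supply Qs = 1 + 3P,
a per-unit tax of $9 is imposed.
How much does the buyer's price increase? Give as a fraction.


With a per-unit tax, the buyer's price increase depends on relative slopes.
Supply slope: d = 3, Demand slope: b = 3
Buyer's price increase = d * tax / (b + d)
= 3 * 9 / (3 + 3)
= 27 / 6 = 9/2

9/2


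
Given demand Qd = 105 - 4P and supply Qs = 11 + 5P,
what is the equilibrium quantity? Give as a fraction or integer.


First find equilibrium price:
105 - 4P = 11 + 5P
P* = 94/9 = 94/9
Then substitute into demand:
Q* = 105 - 4 * 94/9 = 569/9

569/9


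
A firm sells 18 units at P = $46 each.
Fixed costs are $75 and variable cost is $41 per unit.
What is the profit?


Total Revenue = P * Q = 46 * 18 = $828
Total Cost = FC + VC*Q = 75 + 41*18 = $813
Profit = TR - TC = 828 - 813 = $15

$15


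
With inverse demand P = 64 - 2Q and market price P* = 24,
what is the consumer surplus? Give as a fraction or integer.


Maximum willingness to pay (at Q=0): P_max = 64
Quantity demanded at P* = 24:
Q* = (64 - 24)/2 = 20
CS = (1/2) * Q* * (P_max - P*)
CS = (1/2) * 20 * (64 - 24)
CS = (1/2) * 20 * 40 = 400

400


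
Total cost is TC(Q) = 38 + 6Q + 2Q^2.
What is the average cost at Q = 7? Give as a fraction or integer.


TC(7) = 38 + 6*7 + 2*7^2
TC(7) = 38 + 42 + 98 = 178
AC = TC/Q = 178/7 = 178/7

178/7


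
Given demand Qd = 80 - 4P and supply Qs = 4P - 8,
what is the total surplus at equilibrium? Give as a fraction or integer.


Find equilibrium: 80 - 4P = 4P - 8
80 + 8 = 8P
P* = 88/8 = 11
Q* = 4*11 - 8 = 36
Inverse demand: P = 20 - Q/4, so P_max = 20
Inverse supply: P = 2 + Q/4, so P_min = 2
CS = (1/2) * 36 * (20 - 11) = 162
PS = (1/2) * 36 * (11 - 2) = 162
TS = CS + PS = 162 + 162 = 324

324


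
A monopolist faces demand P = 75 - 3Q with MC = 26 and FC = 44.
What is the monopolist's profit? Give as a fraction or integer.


MR = MC: 75 - 6Q = 26
Q* = 49/6
P* = 75 - 3*49/6 = 101/2
Profit = (P* - MC)*Q* - FC
= (101/2 - 26)*49/6 - 44
= 49/2*49/6 - 44
= 2401/12 - 44 = 1873/12

1873/12


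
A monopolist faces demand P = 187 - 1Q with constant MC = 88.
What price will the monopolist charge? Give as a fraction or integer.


MR = 187 - 2Q
Set MR = MC: 187 - 2Q = 88
Q* = 99/2
Substitute into demand:
P* = 187 - 1*99/2 = 275/2

275/2


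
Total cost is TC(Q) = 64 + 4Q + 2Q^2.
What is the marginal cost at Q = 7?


MC = dTC/dQ = 4 + 2*2*Q
At Q = 7:
MC = 4 + 4*7
MC = 4 + 28 = 32

32


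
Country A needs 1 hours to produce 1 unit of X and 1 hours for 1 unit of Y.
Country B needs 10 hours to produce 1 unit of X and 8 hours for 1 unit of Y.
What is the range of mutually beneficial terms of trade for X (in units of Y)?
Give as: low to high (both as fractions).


Opportunity cost of X for Country A = hours_X / hours_Y = 1/1 = 1 units of Y
Opportunity cost of X for Country B = hours_X / hours_Y = 10/8 = 5/4 units of Y
Terms of trade must be between the two opportunity costs.
Range: 1 to 5/4

1 to 5/4


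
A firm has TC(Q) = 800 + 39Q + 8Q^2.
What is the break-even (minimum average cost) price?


AC(Q) = 800/Q + 39 + 8Q
To minimize: dAC/dQ = -800/Q^2 + 8 = 0
Q^2 = 800/8 = 100
Q* = 10
Min AC = 800/10 + 39 + 8*10
Min AC = 80 + 39 + 80 = 199

199


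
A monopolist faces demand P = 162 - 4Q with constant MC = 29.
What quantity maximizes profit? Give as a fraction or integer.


TR = P*Q = (162 - 4Q)Q = 162Q - 4Q^2
MR = dTR/dQ = 162 - 8Q
Set MR = MC:
162 - 8Q = 29
133 = 8Q
Q* = 133/8 = 133/8

133/8


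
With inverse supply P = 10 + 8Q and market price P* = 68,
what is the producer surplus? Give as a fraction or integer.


Minimum supply price (at Q=0): P_min = 10
Quantity supplied at P* = 68:
Q* = (68 - 10)/8 = 29/4
PS = (1/2) * Q* * (P* - P_min)
PS = (1/2) * 29/4 * (68 - 10)
PS = (1/2) * 29/4 * 58 = 841/4

841/4


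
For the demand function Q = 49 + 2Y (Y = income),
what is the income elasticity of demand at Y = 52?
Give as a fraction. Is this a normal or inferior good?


dQ/dY = 2
At Y = 52: Q = 49 + 2*52 = 153
Ey = (dQ/dY)(Y/Q) = 2 * 52 / 153 = 104/153
Since Ey > 0, this is a normal good.

104/153 (normal good)


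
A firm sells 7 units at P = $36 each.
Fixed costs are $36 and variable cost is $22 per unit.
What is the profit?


Total Revenue = P * Q = 36 * 7 = $252
Total Cost = FC + VC*Q = 36 + 22*7 = $190
Profit = TR - TC = 252 - 190 = $62

$62


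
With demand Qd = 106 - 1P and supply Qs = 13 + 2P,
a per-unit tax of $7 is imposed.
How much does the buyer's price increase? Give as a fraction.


With a per-unit tax, the buyer's price increase depends on relative slopes.
Supply slope: d = 2, Demand slope: b = 1
Buyer's price increase = d * tax / (b + d)
= 2 * 7 / (1 + 2)
= 14 / 3 = 14/3

14/3


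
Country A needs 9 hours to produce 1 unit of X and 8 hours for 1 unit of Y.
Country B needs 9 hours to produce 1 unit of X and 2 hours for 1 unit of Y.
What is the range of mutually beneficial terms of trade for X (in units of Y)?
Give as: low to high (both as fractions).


Opportunity cost of X for Country A = hours_X / hours_Y = 9/8 = 9/8 units of Y
Opportunity cost of X for Country B = hours_X / hours_Y = 9/2 = 9/2 units of Y
Terms of trade must be between the two opportunity costs.
Range: 9/8 to 9/2

9/8 to 9/2


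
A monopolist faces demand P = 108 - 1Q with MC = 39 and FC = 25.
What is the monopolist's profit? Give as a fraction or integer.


MR = MC: 108 - 2Q = 39
Q* = 69/2
P* = 108 - 1*69/2 = 147/2
Profit = (P* - MC)*Q* - FC
= (147/2 - 39)*69/2 - 25
= 69/2*69/2 - 25
= 4761/4 - 25 = 4661/4

4661/4


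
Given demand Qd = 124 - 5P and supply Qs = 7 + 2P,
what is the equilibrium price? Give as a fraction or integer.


At equilibrium, Qd = Qs.
124 - 5P = 7 + 2P
124 - 7 = 5P + 2P
117 = 7P
P* = 117/7 = 117/7

117/7


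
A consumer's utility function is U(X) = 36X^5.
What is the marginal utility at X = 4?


MU = dU/dX = 36*5*X^(5-1)
MU = 180*X^4
At X = 4:
MU = 180 * 4^4
MU = 180 * 256 = 46080

46080


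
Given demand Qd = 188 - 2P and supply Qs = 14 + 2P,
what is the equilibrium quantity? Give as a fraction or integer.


First find equilibrium price:
188 - 2P = 14 + 2P
P* = 174/4 = 87/2
Then substitute into demand:
Q* = 188 - 2 * 87/2 = 101

101


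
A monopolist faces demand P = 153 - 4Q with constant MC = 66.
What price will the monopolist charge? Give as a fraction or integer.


MR = 153 - 8Q
Set MR = MC: 153 - 8Q = 66
Q* = 87/8
Substitute into demand:
P* = 153 - 4*87/8 = 219/2

219/2


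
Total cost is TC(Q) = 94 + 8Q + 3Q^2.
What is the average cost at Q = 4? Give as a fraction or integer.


TC(4) = 94 + 8*4 + 3*4^2
TC(4) = 94 + 32 + 48 = 174
AC = TC/Q = 174/4 = 87/2

87/2


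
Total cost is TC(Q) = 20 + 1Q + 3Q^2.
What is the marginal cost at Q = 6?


MC = dTC/dQ = 1 + 2*3*Q
At Q = 6:
MC = 1 + 6*6
MC = 1 + 36 = 37

37


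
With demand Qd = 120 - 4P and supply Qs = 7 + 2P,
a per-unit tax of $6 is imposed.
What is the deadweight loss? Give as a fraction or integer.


Pre-tax equilibrium quantity: Q* = 134/3
Post-tax equilibrium quantity: Q_tax = 110/3
Reduction in quantity: Q* - Q_tax = 8
DWL = (1/2) * tax * (Q* - Q_tax)
DWL = (1/2) * 6 * 8 = 24

24


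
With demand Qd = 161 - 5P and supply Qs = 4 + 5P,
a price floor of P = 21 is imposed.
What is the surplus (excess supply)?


At P = 21:
Qd = 161 - 5*21 = 56
Qs = 4 + 5*21 = 109
Surplus = Qs - Qd = 109 - 56 = 53

53


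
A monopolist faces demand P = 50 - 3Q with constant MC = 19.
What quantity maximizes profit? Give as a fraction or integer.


TR = P*Q = (50 - 3Q)Q = 50Q - 3Q^2
MR = dTR/dQ = 50 - 6Q
Set MR = MC:
50 - 6Q = 19
31 = 6Q
Q* = 31/6 = 31/6

31/6


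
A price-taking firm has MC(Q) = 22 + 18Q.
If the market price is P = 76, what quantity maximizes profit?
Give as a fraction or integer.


In perfect competition, profit is maximized where P = MC.
76 = 22 + 18Q
54 = 18Q
Q* = 54/18 = 3

3


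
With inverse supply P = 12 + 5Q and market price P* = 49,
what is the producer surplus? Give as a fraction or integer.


Minimum supply price (at Q=0): P_min = 12
Quantity supplied at P* = 49:
Q* = (49 - 12)/5 = 37/5
PS = (1/2) * Q* * (P* - P_min)
PS = (1/2) * 37/5 * (49 - 12)
PS = (1/2) * 37/5 * 37 = 1369/10

1369/10


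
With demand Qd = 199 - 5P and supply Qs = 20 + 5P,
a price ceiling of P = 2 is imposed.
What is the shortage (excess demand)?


At P = 2:
Qd = 199 - 5*2 = 189
Qs = 20 + 5*2 = 30
Shortage = Qd - Qs = 189 - 30 = 159

159


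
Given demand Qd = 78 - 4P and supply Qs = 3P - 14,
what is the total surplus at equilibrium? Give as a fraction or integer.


Find equilibrium: 78 - 4P = 3P - 14
78 + 14 = 7P
P* = 92/7 = 92/7
Q* = 3*92/7 - 14 = 178/7
Inverse demand: P = 39/2 - Q/4, so P_max = 39/2
Inverse supply: P = 14/3 + Q/3, so P_min = 14/3
CS = (1/2) * 178/7 * (39/2 - 92/7) = 7921/98
PS = (1/2) * 178/7 * (92/7 - 14/3) = 15842/147
TS = CS + PS = 7921/98 + 15842/147 = 7921/42

7921/42


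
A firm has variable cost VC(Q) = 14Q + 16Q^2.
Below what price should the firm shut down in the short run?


AVC(Q) = VC(Q)/Q = 14 + 16Q
AVC is increasing in Q, so minimum AVC is at Q -> 0+.
Min AVC = 14
The firm should shut down if P < 14.

14


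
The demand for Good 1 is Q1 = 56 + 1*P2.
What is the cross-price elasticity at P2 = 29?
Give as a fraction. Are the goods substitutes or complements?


dQ1/dP2 = 1
At P2 = 29: Q1 = 56 + 1*29 = 85
Exy = (dQ1/dP2)(P2/Q1) = 1 * 29 / 85 = 29/85
Since Exy > 0, the goods are substitutes.

29/85 (substitutes)


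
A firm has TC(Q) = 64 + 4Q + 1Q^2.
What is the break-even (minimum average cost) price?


AC(Q) = 64/Q + 4 + 1Q
To minimize: dAC/dQ = -64/Q^2 + 1 = 0
Q^2 = 64/1 = 64
Q* = 8
Min AC = 64/8 + 4 + 1*8
Min AC = 8 + 4 + 8 = 20

20


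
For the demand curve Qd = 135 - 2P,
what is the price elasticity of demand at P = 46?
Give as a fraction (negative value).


dQ/dP = -2
At P = 46: Q = 135 - 2*46 = 43
E = (dQ/dP)(P/Q) = (-2)(46/43) = -92/43

-92/43


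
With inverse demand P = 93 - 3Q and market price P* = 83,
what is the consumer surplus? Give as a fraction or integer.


Maximum willingness to pay (at Q=0): P_max = 93
Quantity demanded at P* = 83:
Q* = (93 - 83)/3 = 10/3
CS = (1/2) * Q* * (P_max - P*)
CS = (1/2) * 10/3 * (93 - 83)
CS = (1/2) * 10/3 * 10 = 50/3

50/3


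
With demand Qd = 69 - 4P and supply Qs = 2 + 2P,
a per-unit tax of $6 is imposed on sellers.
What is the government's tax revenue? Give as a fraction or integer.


With tax on sellers, new supply: Qs' = 2 + 2(P - 6)
= 2P - 10
New equilibrium quantity:
Q_new = 49/3
Tax revenue = tax * Q_new = 6 * 49/3 = 98

98


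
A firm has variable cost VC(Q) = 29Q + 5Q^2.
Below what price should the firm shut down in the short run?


AVC(Q) = VC(Q)/Q = 29 + 5Q
AVC is increasing in Q, so minimum AVC is at Q -> 0+.
Min AVC = 29
The firm should shut down if P < 29.

29


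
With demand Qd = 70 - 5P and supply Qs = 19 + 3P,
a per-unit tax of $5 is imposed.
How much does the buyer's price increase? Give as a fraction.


With a per-unit tax, the buyer's price increase depends on relative slopes.
Supply slope: d = 3, Demand slope: b = 5
Buyer's price increase = d * tax / (b + d)
= 3 * 5 / (5 + 3)
= 15 / 8 = 15/8

15/8


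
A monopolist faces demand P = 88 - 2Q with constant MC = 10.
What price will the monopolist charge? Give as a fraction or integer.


MR = 88 - 4Q
Set MR = MC: 88 - 4Q = 10
Q* = 39/2
Substitute into demand:
P* = 88 - 2*39/2 = 49

49


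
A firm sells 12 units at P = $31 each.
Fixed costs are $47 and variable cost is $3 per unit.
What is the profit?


Total Revenue = P * Q = 31 * 12 = $372
Total Cost = FC + VC*Q = 47 + 3*12 = $83
Profit = TR - TC = 372 - 83 = $289

$289


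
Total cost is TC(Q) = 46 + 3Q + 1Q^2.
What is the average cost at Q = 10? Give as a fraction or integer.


TC(10) = 46 + 3*10 + 1*10^2
TC(10) = 46 + 30 + 100 = 176
AC = TC/Q = 176/10 = 88/5

88/5


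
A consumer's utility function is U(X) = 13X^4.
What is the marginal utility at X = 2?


MU = dU/dX = 13*4*X^(4-1)
MU = 52*X^3
At X = 2:
MU = 52 * 2^3
MU = 52 * 8 = 416

416


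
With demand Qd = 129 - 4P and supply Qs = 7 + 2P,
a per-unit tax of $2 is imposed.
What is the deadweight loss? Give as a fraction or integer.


Pre-tax equilibrium quantity: Q* = 143/3
Post-tax equilibrium quantity: Q_tax = 45
Reduction in quantity: Q* - Q_tax = 8/3
DWL = (1/2) * tax * (Q* - Q_tax)
DWL = (1/2) * 2 * 8/3 = 8/3

8/3


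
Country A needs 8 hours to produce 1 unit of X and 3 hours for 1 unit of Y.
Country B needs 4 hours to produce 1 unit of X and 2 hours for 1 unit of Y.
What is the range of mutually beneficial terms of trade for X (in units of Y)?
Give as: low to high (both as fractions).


Opportunity cost of X for Country A = hours_X / hours_Y = 8/3 = 8/3 units of Y
Opportunity cost of X for Country B = hours_X / hours_Y = 4/2 = 2 units of Y
Terms of trade must be between the two opportunity costs.
Range: 2 to 8/3

2 to 8/3


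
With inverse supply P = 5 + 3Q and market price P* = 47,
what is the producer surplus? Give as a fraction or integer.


Minimum supply price (at Q=0): P_min = 5
Quantity supplied at P* = 47:
Q* = (47 - 5)/3 = 14
PS = (1/2) * Q* * (P* - P_min)
PS = (1/2) * 14 * (47 - 5)
PS = (1/2) * 14 * 42 = 294

294


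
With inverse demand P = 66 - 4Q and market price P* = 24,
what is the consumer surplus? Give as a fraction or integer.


Maximum willingness to pay (at Q=0): P_max = 66
Quantity demanded at P* = 24:
Q* = (66 - 24)/4 = 21/2
CS = (1/2) * Q* * (P_max - P*)
CS = (1/2) * 21/2 * (66 - 24)
CS = (1/2) * 21/2 * 42 = 441/2

441/2


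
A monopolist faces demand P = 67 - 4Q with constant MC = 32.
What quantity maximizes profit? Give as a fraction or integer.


TR = P*Q = (67 - 4Q)Q = 67Q - 4Q^2
MR = dTR/dQ = 67 - 8Q
Set MR = MC:
67 - 8Q = 32
35 = 8Q
Q* = 35/8 = 35/8

35/8


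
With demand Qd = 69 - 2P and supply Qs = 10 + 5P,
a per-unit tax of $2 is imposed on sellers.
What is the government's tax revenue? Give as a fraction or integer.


With tax on sellers, new supply: Qs' = 10 + 5(P - 2)
= 0 + 5P
New equilibrium quantity:
Q_new = 345/7
Tax revenue = tax * Q_new = 2 * 345/7 = 690/7

690/7


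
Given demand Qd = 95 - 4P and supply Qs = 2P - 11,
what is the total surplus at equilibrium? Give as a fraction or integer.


Find equilibrium: 95 - 4P = 2P - 11
95 + 11 = 6P
P* = 106/6 = 53/3
Q* = 2*53/3 - 11 = 73/3
Inverse demand: P = 95/4 - Q/4, so P_max = 95/4
Inverse supply: P = 11/2 + Q/2, so P_min = 11/2
CS = (1/2) * 73/3 * (95/4 - 53/3) = 5329/72
PS = (1/2) * 73/3 * (53/3 - 11/2) = 5329/36
TS = CS + PS = 5329/72 + 5329/36 = 5329/24

5329/24


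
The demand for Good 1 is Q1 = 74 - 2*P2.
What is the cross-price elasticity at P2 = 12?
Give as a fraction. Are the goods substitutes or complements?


dQ1/dP2 = -2
At P2 = 12: Q1 = 74 - 2*12 = 50
Exy = (dQ1/dP2)(P2/Q1) = -2 * 12 / 50 = -12/25
Since Exy < 0, the goods are complements.

-12/25 (complements)


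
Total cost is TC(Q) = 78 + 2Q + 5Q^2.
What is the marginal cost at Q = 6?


MC = dTC/dQ = 2 + 2*5*Q
At Q = 6:
MC = 2 + 10*6
MC = 2 + 60 = 62

62


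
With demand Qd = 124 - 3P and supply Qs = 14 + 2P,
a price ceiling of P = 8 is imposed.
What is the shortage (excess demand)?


At P = 8:
Qd = 124 - 3*8 = 100
Qs = 14 + 2*8 = 30
Shortage = Qd - Qs = 100 - 30 = 70

70


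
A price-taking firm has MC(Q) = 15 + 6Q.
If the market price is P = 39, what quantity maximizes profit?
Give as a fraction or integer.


In perfect competition, profit is maximized where P = MC.
39 = 15 + 6Q
24 = 6Q
Q* = 24/6 = 4

4


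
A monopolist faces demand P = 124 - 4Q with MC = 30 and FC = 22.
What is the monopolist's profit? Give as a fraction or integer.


MR = MC: 124 - 8Q = 30
Q* = 47/4
P* = 124 - 4*47/4 = 77
Profit = (P* - MC)*Q* - FC
= (77 - 30)*47/4 - 22
= 47*47/4 - 22
= 2209/4 - 22 = 2121/4

2121/4


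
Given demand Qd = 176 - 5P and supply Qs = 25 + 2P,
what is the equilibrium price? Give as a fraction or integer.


At equilibrium, Qd = Qs.
176 - 5P = 25 + 2P
176 - 25 = 5P + 2P
151 = 7P
P* = 151/7 = 151/7

151/7


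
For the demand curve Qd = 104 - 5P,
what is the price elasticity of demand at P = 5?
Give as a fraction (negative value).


dQ/dP = -5
At P = 5: Q = 104 - 5*5 = 79
E = (dQ/dP)(P/Q) = (-5)(5/79) = -25/79

-25/79


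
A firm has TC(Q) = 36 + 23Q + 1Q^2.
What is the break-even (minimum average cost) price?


AC(Q) = 36/Q + 23 + 1Q
To minimize: dAC/dQ = -36/Q^2 + 1 = 0
Q^2 = 36/1 = 36
Q* = 6
Min AC = 36/6 + 23 + 1*6
Min AC = 6 + 23 + 6 = 35

35


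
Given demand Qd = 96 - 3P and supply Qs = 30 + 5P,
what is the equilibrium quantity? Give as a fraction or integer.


First find equilibrium price:
96 - 3P = 30 + 5P
P* = 66/8 = 33/4
Then substitute into demand:
Q* = 96 - 3 * 33/4 = 285/4

285/4


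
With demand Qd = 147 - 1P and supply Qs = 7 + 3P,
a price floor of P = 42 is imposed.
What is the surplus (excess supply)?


At P = 42:
Qd = 147 - 1*42 = 105
Qs = 7 + 3*42 = 133
Surplus = Qs - Qd = 133 - 105 = 28

28


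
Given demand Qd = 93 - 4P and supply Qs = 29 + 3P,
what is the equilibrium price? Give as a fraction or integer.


At equilibrium, Qd = Qs.
93 - 4P = 29 + 3P
93 - 29 = 4P + 3P
64 = 7P
P* = 64/7 = 64/7

64/7


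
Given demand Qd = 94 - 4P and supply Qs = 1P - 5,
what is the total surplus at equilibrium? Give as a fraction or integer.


Find equilibrium: 94 - 4P = 1P - 5
94 + 5 = 5P
P* = 99/5 = 99/5
Q* = 1*99/5 - 5 = 74/5
Inverse demand: P = 47/2 - Q/4, so P_max = 47/2
Inverse supply: P = 5 + Q/1, so P_min = 5
CS = (1/2) * 74/5 * (47/2 - 99/5) = 1369/50
PS = (1/2) * 74/5 * (99/5 - 5) = 2738/25
TS = CS + PS = 1369/50 + 2738/25 = 1369/10

1369/10


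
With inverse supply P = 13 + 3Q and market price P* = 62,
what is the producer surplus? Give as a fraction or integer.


Minimum supply price (at Q=0): P_min = 13
Quantity supplied at P* = 62:
Q* = (62 - 13)/3 = 49/3
PS = (1/2) * Q* * (P* - P_min)
PS = (1/2) * 49/3 * (62 - 13)
PS = (1/2) * 49/3 * 49 = 2401/6

2401/6


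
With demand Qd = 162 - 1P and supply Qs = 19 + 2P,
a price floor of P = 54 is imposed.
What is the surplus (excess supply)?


At P = 54:
Qd = 162 - 1*54 = 108
Qs = 19 + 2*54 = 127
Surplus = Qs - Qd = 127 - 108 = 19

19


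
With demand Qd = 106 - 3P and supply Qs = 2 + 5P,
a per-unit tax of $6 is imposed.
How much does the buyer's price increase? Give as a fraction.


With a per-unit tax, the buyer's price increase depends on relative slopes.
Supply slope: d = 5, Demand slope: b = 3
Buyer's price increase = d * tax / (b + d)
= 5 * 6 / (3 + 5)
= 30 / 8 = 15/4

15/4


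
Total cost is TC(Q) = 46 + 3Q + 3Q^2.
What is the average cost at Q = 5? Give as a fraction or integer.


TC(5) = 46 + 3*5 + 3*5^2
TC(5) = 46 + 15 + 75 = 136
AC = TC/Q = 136/5 = 136/5

136/5


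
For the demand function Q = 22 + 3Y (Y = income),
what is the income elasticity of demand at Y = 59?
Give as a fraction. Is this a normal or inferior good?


dQ/dY = 3
At Y = 59: Q = 22 + 3*59 = 199
Ey = (dQ/dY)(Y/Q) = 3 * 59 / 199 = 177/199
Since Ey > 0, this is a normal good.

177/199 (normal good)


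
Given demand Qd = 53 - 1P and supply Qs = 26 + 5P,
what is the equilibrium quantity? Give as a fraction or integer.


First find equilibrium price:
53 - 1P = 26 + 5P
P* = 27/6 = 9/2
Then substitute into demand:
Q* = 53 - 1 * 9/2 = 97/2

97/2


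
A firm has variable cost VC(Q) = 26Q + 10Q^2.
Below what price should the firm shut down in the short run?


AVC(Q) = VC(Q)/Q = 26 + 10Q
AVC is increasing in Q, so minimum AVC is at Q -> 0+.
Min AVC = 26
The firm should shut down if P < 26.

26


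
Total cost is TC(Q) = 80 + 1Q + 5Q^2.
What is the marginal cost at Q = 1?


MC = dTC/dQ = 1 + 2*5*Q
At Q = 1:
MC = 1 + 10*1
MC = 1 + 10 = 11

11


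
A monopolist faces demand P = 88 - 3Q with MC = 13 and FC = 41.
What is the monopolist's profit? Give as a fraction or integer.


MR = MC: 88 - 6Q = 13
Q* = 25/2
P* = 88 - 3*25/2 = 101/2
Profit = (P* - MC)*Q* - FC
= (101/2 - 13)*25/2 - 41
= 75/2*25/2 - 41
= 1875/4 - 41 = 1711/4

1711/4


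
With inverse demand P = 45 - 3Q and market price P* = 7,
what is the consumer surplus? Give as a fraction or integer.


Maximum willingness to pay (at Q=0): P_max = 45
Quantity demanded at P* = 7:
Q* = (45 - 7)/3 = 38/3
CS = (1/2) * Q* * (P_max - P*)
CS = (1/2) * 38/3 * (45 - 7)
CS = (1/2) * 38/3 * 38 = 722/3

722/3


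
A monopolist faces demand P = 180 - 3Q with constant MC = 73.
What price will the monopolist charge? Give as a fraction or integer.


MR = 180 - 6Q
Set MR = MC: 180 - 6Q = 73
Q* = 107/6
Substitute into demand:
P* = 180 - 3*107/6 = 253/2

253/2


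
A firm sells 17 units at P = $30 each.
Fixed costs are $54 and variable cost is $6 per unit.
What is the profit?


Total Revenue = P * Q = 30 * 17 = $510
Total Cost = FC + VC*Q = 54 + 6*17 = $156
Profit = TR - TC = 510 - 156 = $354

$354


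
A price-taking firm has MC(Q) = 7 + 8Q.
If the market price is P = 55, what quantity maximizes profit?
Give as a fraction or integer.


In perfect competition, profit is maximized where P = MC.
55 = 7 + 8Q
48 = 8Q
Q* = 48/8 = 6

6


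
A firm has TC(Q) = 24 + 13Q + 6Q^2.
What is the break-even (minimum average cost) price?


AC(Q) = 24/Q + 13 + 6Q
To minimize: dAC/dQ = -24/Q^2 + 6 = 0
Q^2 = 24/6 = 4
Q* = 2
Min AC = 24/2 + 13 + 6*2
Min AC = 12 + 13 + 12 = 37

37


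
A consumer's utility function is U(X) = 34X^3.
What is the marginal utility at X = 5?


MU = dU/dX = 34*3*X^(3-1)
MU = 102*X^2
At X = 5:
MU = 102 * 5^2
MU = 102 * 25 = 2550

2550


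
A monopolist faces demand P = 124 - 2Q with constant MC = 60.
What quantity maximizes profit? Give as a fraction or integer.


TR = P*Q = (124 - 2Q)Q = 124Q - 2Q^2
MR = dTR/dQ = 124 - 4Q
Set MR = MC:
124 - 4Q = 60
64 = 4Q
Q* = 64/4 = 16

16


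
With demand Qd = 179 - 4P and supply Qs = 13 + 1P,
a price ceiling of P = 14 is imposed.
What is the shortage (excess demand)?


At P = 14:
Qd = 179 - 4*14 = 123
Qs = 13 + 1*14 = 27
Shortage = Qd - Qs = 123 - 27 = 96

96


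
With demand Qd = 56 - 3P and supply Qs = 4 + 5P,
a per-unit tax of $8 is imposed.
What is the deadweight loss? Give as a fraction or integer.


Pre-tax equilibrium quantity: Q* = 73/2
Post-tax equilibrium quantity: Q_tax = 43/2
Reduction in quantity: Q* - Q_tax = 15
DWL = (1/2) * tax * (Q* - Q_tax)
DWL = (1/2) * 8 * 15 = 60

60


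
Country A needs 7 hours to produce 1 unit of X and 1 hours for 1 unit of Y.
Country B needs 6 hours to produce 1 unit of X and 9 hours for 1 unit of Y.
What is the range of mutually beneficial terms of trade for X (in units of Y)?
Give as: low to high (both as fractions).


Opportunity cost of X for Country A = hours_X / hours_Y = 7/1 = 7 units of Y
Opportunity cost of X for Country B = hours_X / hours_Y = 6/9 = 2/3 units of Y
Terms of trade must be between the two opportunity costs.
Range: 2/3 to 7

2/3 to 7


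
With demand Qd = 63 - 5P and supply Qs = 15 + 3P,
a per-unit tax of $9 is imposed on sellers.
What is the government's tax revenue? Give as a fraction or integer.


With tax on sellers, new supply: Qs' = 15 + 3(P - 9)
= 3P - 12
New equilibrium quantity:
Q_new = 129/8
Tax revenue = tax * Q_new = 9 * 129/8 = 1161/8

1161/8


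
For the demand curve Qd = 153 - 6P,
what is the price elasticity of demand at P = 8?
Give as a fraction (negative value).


dQ/dP = -6
At P = 8: Q = 153 - 6*8 = 105
E = (dQ/dP)(P/Q) = (-6)(8/105) = -16/35

-16/35


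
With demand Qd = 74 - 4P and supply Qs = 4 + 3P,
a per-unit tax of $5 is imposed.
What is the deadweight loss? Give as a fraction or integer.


Pre-tax equilibrium quantity: Q* = 34
Post-tax equilibrium quantity: Q_tax = 178/7
Reduction in quantity: Q* - Q_tax = 60/7
DWL = (1/2) * tax * (Q* - Q_tax)
DWL = (1/2) * 5 * 60/7 = 150/7

150/7


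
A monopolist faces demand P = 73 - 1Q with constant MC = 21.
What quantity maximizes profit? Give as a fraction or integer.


TR = P*Q = (73 - 1Q)Q = 73Q - 1Q^2
MR = dTR/dQ = 73 - 2Q
Set MR = MC:
73 - 2Q = 21
52 = 2Q
Q* = 52/2 = 26

26


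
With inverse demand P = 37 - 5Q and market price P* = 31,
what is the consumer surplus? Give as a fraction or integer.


Maximum willingness to pay (at Q=0): P_max = 37
Quantity demanded at P* = 31:
Q* = (37 - 31)/5 = 6/5
CS = (1/2) * Q* * (P_max - P*)
CS = (1/2) * 6/5 * (37 - 31)
CS = (1/2) * 6/5 * 6 = 18/5

18/5


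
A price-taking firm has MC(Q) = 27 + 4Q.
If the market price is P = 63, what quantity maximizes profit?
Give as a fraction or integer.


In perfect competition, profit is maximized where P = MC.
63 = 27 + 4Q
36 = 4Q
Q* = 36/4 = 9

9


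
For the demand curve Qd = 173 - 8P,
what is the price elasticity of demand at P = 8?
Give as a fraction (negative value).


dQ/dP = -8
At P = 8: Q = 173 - 8*8 = 109
E = (dQ/dP)(P/Q) = (-8)(8/109) = -64/109

-64/109


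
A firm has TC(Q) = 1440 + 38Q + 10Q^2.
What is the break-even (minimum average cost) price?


AC(Q) = 1440/Q + 38 + 10Q
To minimize: dAC/dQ = -1440/Q^2 + 10 = 0
Q^2 = 1440/10 = 144
Q* = 12
Min AC = 1440/12 + 38 + 10*12
Min AC = 120 + 38 + 120 = 278

278


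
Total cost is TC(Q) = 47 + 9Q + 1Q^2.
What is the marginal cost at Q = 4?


MC = dTC/dQ = 9 + 2*1*Q
At Q = 4:
MC = 9 + 2*4
MC = 9 + 8 = 17

17


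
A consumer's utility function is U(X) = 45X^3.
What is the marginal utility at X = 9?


MU = dU/dX = 45*3*X^(3-1)
MU = 135*X^2
At X = 9:
MU = 135 * 9^2
MU = 135 * 81 = 10935

10935


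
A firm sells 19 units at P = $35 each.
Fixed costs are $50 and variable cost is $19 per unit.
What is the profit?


Total Revenue = P * Q = 35 * 19 = $665
Total Cost = FC + VC*Q = 50 + 19*19 = $411
Profit = TR - TC = 665 - 411 = $254

$254


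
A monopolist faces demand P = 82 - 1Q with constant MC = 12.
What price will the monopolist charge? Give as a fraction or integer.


MR = 82 - 2Q
Set MR = MC: 82 - 2Q = 12
Q* = 35
Substitute into demand:
P* = 82 - 1*35 = 47

47


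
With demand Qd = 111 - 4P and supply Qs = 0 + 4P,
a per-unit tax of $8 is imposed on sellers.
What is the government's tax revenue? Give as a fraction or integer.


With tax on sellers, new supply: Qs' = 0 + 4(P - 8)
= 4P - 32
New equilibrium quantity:
Q_new = 79/2
Tax revenue = tax * Q_new = 8 * 79/2 = 316

316


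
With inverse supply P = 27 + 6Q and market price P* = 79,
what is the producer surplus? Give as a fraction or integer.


Minimum supply price (at Q=0): P_min = 27
Quantity supplied at P* = 79:
Q* = (79 - 27)/6 = 26/3
PS = (1/2) * Q* * (P* - P_min)
PS = (1/2) * 26/3 * (79 - 27)
PS = (1/2) * 26/3 * 52 = 676/3

676/3


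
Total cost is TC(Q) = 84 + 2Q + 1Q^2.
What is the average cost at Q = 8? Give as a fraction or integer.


TC(8) = 84 + 2*8 + 1*8^2
TC(8) = 84 + 16 + 64 = 164
AC = TC/Q = 164/8 = 41/2

41/2


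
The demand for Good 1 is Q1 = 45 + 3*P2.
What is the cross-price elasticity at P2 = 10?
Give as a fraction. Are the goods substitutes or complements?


dQ1/dP2 = 3
At P2 = 10: Q1 = 45 + 3*10 = 75
Exy = (dQ1/dP2)(P2/Q1) = 3 * 10 / 75 = 2/5
Since Exy > 0, the goods are substitutes.

2/5 (substitutes)


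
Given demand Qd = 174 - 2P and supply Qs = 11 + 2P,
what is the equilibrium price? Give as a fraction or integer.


At equilibrium, Qd = Qs.
174 - 2P = 11 + 2P
174 - 11 = 2P + 2P
163 = 4P
P* = 163/4 = 163/4

163/4


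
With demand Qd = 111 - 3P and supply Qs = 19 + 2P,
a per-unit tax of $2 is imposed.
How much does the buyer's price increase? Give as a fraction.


With a per-unit tax, the buyer's price increase depends on relative slopes.
Supply slope: d = 2, Demand slope: b = 3
Buyer's price increase = d * tax / (b + d)
= 2 * 2 / (3 + 2)
= 4 / 5 = 4/5

4/5


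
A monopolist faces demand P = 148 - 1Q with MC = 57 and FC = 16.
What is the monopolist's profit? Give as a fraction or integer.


MR = MC: 148 - 2Q = 57
Q* = 91/2
P* = 148 - 1*91/2 = 205/2
Profit = (P* - MC)*Q* - FC
= (205/2 - 57)*91/2 - 16
= 91/2*91/2 - 16
= 8281/4 - 16 = 8217/4

8217/4


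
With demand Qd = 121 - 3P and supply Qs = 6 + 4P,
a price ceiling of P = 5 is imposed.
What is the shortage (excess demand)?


At P = 5:
Qd = 121 - 3*5 = 106
Qs = 6 + 4*5 = 26
Shortage = Qd - Qs = 106 - 26 = 80

80


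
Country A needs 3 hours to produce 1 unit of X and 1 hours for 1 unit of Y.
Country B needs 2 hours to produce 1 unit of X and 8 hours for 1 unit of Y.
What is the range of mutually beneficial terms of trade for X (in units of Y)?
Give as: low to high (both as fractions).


Opportunity cost of X for Country A = hours_X / hours_Y = 3/1 = 3 units of Y
Opportunity cost of X for Country B = hours_X / hours_Y = 2/8 = 1/4 units of Y
Terms of trade must be between the two opportunity costs.
Range: 1/4 to 3

1/4 to 3


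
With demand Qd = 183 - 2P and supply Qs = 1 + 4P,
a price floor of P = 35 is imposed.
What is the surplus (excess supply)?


At P = 35:
Qd = 183 - 2*35 = 113
Qs = 1 + 4*35 = 141
Surplus = Qs - Qd = 141 - 113 = 28

28


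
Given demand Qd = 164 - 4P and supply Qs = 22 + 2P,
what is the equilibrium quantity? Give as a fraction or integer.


First find equilibrium price:
164 - 4P = 22 + 2P
P* = 142/6 = 71/3
Then substitute into demand:
Q* = 164 - 4 * 71/3 = 208/3

208/3


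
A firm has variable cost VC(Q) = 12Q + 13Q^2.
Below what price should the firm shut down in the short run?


AVC(Q) = VC(Q)/Q = 12 + 13Q
AVC is increasing in Q, so minimum AVC is at Q -> 0+.
Min AVC = 12
The firm should shut down if P < 12.

12


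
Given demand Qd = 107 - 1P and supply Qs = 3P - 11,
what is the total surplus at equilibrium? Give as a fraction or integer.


Find equilibrium: 107 - 1P = 3P - 11
107 + 11 = 4P
P* = 118/4 = 59/2
Q* = 3*59/2 - 11 = 155/2
Inverse demand: P = 107 - Q/1, so P_max = 107
Inverse supply: P = 11/3 + Q/3, so P_min = 11/3
CS = (1/2) * 155/2 * (107 - 59/2) = 24025/8
PS = (1/2) * 155/2 * (59/2 - 11/3) = 24025/24
TS = CS + PS = 24025/8 + 24025/24 = 24025/6

24025/6


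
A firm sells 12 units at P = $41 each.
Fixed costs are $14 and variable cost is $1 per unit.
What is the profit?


Total Revenue = P * Q = 41 * 12 = $492
Total Cost = FC + VC*Q = 14 + 1*12 = $26
Profit = TR - TC = 492 - 26 = $466

$466


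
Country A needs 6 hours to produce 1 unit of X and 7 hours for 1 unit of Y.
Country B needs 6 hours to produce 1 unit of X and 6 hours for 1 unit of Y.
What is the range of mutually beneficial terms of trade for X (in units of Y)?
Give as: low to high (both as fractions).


Opportunity cost of X for Country A = hours_X / hours_Y = 6/7 = 6/7 units of Y
Opportunity cost of X for Country B = hours_X / hours_Y = 6/6 = 1 units of Y
Terms of trade must be between the two opportunity costs.
Range: 6/7 to 1

6/7 to 1


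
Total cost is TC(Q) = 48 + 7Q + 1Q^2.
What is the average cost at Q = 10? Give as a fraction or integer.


TC(10) = 48 + 7*10 + 1*10^2
TC(10) = 48 + 70 + 100 = 218
AC = TC/Q = 218/10 = 109/5

109/5


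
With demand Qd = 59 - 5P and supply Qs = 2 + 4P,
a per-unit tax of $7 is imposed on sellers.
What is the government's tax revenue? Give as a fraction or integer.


With tax on sellers, new supply: Qs' = 2 + 4(P - 7)
= 4P - 26
New equilibrium quantity:
Q_new = 106/9
Tax revenue = tax * Q_new = 7 * 106/9 = 742/9

742/9


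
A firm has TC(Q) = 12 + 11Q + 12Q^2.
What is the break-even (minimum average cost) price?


AC(Q) = 12/Q + 11 + 12Q
To minimize: dAC/dQ = -12/Q^2 + 12 = 0
Q^2 = 12/12 = 1
Q* = 1
Min AC = 12/1 + 11 + 12*1
Min AC = 12 + 11 + 12 = 35

35


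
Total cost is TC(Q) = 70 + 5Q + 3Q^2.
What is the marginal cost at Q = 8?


MC = dTC/dQ = 5 + 2*3*Q
At Q = 8:
MC = 5 + 6*8
MC = 5 + 48 = 53

53


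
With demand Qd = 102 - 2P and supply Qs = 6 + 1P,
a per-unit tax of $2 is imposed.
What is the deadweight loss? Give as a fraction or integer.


Pre-tax equilibrium quantity: Q* = 38
Post-tax equilibrium quantity: Q_tax = 110/3
Reduction in quantity: Q* - Q_tax = 4/3
DWL = (1/2) * tax * (Q* - Q_tax)
DWL = (1/2) * 2 * 4/3 = 4/3

4/3


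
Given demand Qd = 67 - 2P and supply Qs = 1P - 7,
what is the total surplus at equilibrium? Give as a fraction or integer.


Find equilibrium: 67 - 2P = 1P - 7
67 + 7 = 3P
P* = 74/3 = 74/3
Q* = 1*74/3 - 7 = 53/3
Inverse demand: P = 67/2 - Q/2, so P_max = 67/2
Inverse supply: P = 7 + Q/1, so P_min = 7
CS = (1/2) * 53/3 * (67/2 - 74/3) = 2809/36
PS = (1/2) * 53/3 * (74/3 - 7) = 2809/18
TS = CS + PS = 2809/36 + 2809/18 = 2809/12

2809/12
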